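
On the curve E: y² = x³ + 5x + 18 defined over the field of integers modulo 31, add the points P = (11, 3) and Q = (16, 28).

(11, 3) + (16, 28). λ = (28 - 3)/(16 - 11) ≡ 25/5 mod 31. 5⁻¹ ≡ 25 (mod 31) since 5·25 = 125 ≡ 1, so λ ≡ 5.
  x = λ² - 11 - 16 = 25 - 27 ≡ 29; y = λ·(11 - 29) - 3 ≡ 0. → (29, 0)

(29, 0)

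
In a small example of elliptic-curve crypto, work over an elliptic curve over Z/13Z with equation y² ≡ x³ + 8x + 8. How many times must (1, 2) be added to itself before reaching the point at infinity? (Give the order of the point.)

2P: tangent at (1, 2): λ = (3·1² + 8)/(2·2) ≡ 11/4. 4⁻¹ ≡ 10 (mod 13), so λ ≡ 11·10 ≡ 6.
  x = λ² - 1 - 1 = 36 - 2 ≡ 8; y = λ·(1 - 8) - 2 ≡ 8. → (8, 8)
3P: (8, 8) + (1, 2). λ = (2 - 8)/(1 - 8) ≡ 7/6 mod 13. 6⁻¹ ≡ 11 (mod 13), so λ ≡ 12.
  x = λ² - 8 - 1 = 144 - 9 ≡ 5; y = λ·(8 - 5) - 8 ≡ 2. → (5, 2)
4P: (5, 2) + (1, 2). λ = (2 - 2)/(1 - 5) ≡ 0/9 mod 13. 9⁻¹ ≡ 3 (mod 13) since 9·3 = 27 ≡ 1, so λ ≡ 0.
  x = λ² - 5 - 1 = 0 - 6 ≡ 7; y = λ·(5 - 7) - 2 ≡ 11. → (7, 11)
5P: (7, 11) + (1, 2). λ = (2 - 11)/(1 - 7) ≡ 4/7 mod 13. 7⁻¹ ≡ 2 (mod 13) since 7·2 = 14 ≡ 1, so λ ≡ 8.
  x = λ² - 7 - 1 = 64 - 8 ≡ 4; y = λ·(7 - 4) - 11 ≡ 0. → (4, 0)
6P: (4, 0) + (1, 2). λ = (2 - 0)/(1 - 4) ≡ 2/10 mod 13. 10⁻¹ ≡ 4 (mod 13), so λ ≡ 8.
  x = λ² - 4 - 1 = 64 - 5 ≡ 7; y = λ·(4 - 7) - 0 ≡ 2. → (7, 2)
7P: (7, 2) + (1, 2). λ = (2 - 2)/(1 - 7) ≡ 0/7 mod 13. 7⁻¹ ≡ 2 (mod 13), so λ ≡ 0.
  x = λ² - 7 - 1 = 0 - 8 ≡ 5; y = λ·(7 - 5) - 2 ≡ 11. → (5, 11)
8P: (5, 11) + (1, 2). λ = (2 - 11)/(1 - 5) ≡ 4/9 mod 13. 9⁻¹ ≡ 3 (mod 13), so λ ≡ 12.
  x = λ² - 5 - 1 = 144 - 6 ≡ 8; y = λ·(5 - 8) - 11 ≡ 5. → (8, 5)
9P: (8, 5) + (1, 2). λ = (2 - 5)/(1 - 8) ≡ 10/6 mod 13. 6⁻¹ ≡ 11 (mod 13), so λ ≡ 6.
  x = λ² - 8 - 1 = 36 - 9 ≡ 1; y = λ·(8 - 1) - 5 ≡ 11. → (1, 11)
10P: (1, 11) + (1, 2): same x and y₁ ≡ -y₂, so the sum is the point at infinity.
10P = the point at infinity, so the order is 10.

10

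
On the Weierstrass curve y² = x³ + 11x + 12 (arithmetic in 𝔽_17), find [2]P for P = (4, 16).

(8, 0)

tangent at (4, 16): λ = (3·4² + 11)/(2·16) ≡ 8/15. 15⁻¹ ≡ 8 (mod 17), so λ ≡ 8·8 ≡ 13.
  x = λ² - 4 - 4 = 169 - 8 ≡ 8; y = λ·(4 - 8) - 16 ≡ 0. → (8, 0)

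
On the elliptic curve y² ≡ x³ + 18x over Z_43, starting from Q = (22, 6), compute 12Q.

Repeated addition: build up to 12Q.
2Q: tangent at (22, 6): λ = (3·22² + 18)/(2·6) ≡ 8/12. 12⁻¹ ≡ 18 (mod 43), so λ ≡ 8·18 ≡ 15.
  x = λ² - 22 - 22 = 225 - 44 ≡ 9; y = λ·(22 - 9) - 6 ≡ 17. → (9, 17)
3Q: (9, 17) + (22, 6). λ = (6 - 17)/(22 - 9) ≡ 32/13 mod 43. 13⁻¹ ≡ 10 (mod 43), so λ ≡ 19.
  x = λ² - 9 - 22 = 361 - 31 ≡ 29; y = λ·(9 - 29) - 17 ≡ 33. → (29, 33)
4Q: (29, 33) + (22, 6). λ = (6 - 33)/(22 - 29) ≡ 16/36 mod 43. 36⁻¹ ≡ 6 (mod 43), so λ ≡ 10.
  x = λ² - 29 - 22 = 100 - 51 ≡ 6; y = λ·(29 - 6) - 33 ≡ 25. → (6, 25)
5Q: (6, 25) + (22, 6). λ = (6 - 25)/(22 - 6) ≡ 24/16 mod 43. 16⁻¹ ≡ 35 (mod 43), so λ ≡ 23.
  x = λ² - 6 - 22 = 529 - 28 ≡ 28; y = λ·(6 - 28) - 25 ≡ 28. → (28, 28)
6Q: (28, 28) + (22, 6). λ = (6 - 28)/(22 - 28) ≡ 21/37 mod 43. 37⁻¹ ≡ 7 (mod 43) since 37·7 = 259 ≡ 1, so λ ≡ 18.
  x = λ² - 28 - 22 = 324 - 50 ≡ 16; y = λ·(28 - 16) - 28 ≡ 16. → (16, 16)
7Q: (16, 16) + (22, 6). λ = (6 - 16)/(22 - 16) ≡ 33/6 mod 43. 6⁻¹ ≡ 36 (mod 43) since 6·36 = 216 ≡ 1, so λ ≡ 27.
  x = λ² - 16 - 22 = 729 - 38 ≡ 3; y = λ·(16 - 3) - 16 ≡ 34. → (3, 34)
8Q: (3, 34) + (22, 6). λ = (6 - 34)/(22 - 3) ≡ 15/19 mod 43. 19⁻¹ ≡ 34 (mod 43), so λ ≡ 37.
  x = λ² - 3 - 22 = 1369 - 25 ≡ 11; y = λ·(3 - 11) - 34 ≡ 14. → (11, 14)
9Q: (11, 14) + (22, 6). λ = (6 - 14)/(22 - 11) ≡ 35/11 mod 43. 11⁻¹ ≡ 4 (mod 43), so λ ≡ 11.
  x = λ² - 11 - 22 = 121 - 33 ≡ 2; y = λ·(11 - 2) - 14 ≡ 42. → (2, 42)
10Q: (2, 42) + (22, 6). λ = (6 - 42)/(22 - 2) ≡ 7/20 mod 43. 20⁻¹ ≡ 28 (mod 43), so λ ≡ 24.
  x = λ² - 2 - 22 = 576 - 24 ≡ 36; y = λ·(2 - 36) - 42 ≡ 2. → (36, 2)
11Q: (36, 2) + (22, 6). λ = (6 - 2)/(22 - 36) ≡ 4/29 mod 43. 29⁻¹ ≡ 3 (mod 43), so λ ≡ 12.
  x = λ² - 36 - 22 = 144 - 58 ≡ 0; y = λ·(36 - 0) - 2 ≡ 0. → (0, 0)
12Q: (0, 0) + (22, 6). λ = (6 - 0)/(22 - 0) ≡ 6/22 mod 43. 22⁻¹ ≡ 2 (mod 43) since 22·2 = 44 ≡ 1, so λ ≡ 12.
  x = λ² - 0 - 22 = 144 - 22 ≡ 36; y = λ·(0 - 36) - 0 ≡ 41. → (36, 41)

(36, 41)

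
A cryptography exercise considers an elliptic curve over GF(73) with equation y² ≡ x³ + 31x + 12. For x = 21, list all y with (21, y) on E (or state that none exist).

19, 54

x³ + 31x + 12 = 9924 ≡ 69 (mod 73).
Square roots of 69 mod 73: 19 and 54 (since 19² = 361 ≡ 69).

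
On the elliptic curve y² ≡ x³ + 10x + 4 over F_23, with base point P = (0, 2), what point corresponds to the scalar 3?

(12, 9)

Repeated addition: build up to 3P.
2P: tangent at (0, 2): λ = (3·0² + 10)/(2·2) ≡ 10/4. 4⁻¹ ≡ 6 (mod 23) since 4·6 = 24 ≡ 1, so λ ≡ 10·6 ≡ 14.
  x = λ² - 0 - 0 = 196 - 0 ≡ 12; y = λ·(0 - 12) - 2 ≡ 14. → (12, 14)
3P: (12, 14) + (0, 2). λ = (2 - 14)/(0 - 12) ≡ 11/11 mod 23. 11⁻¹ ≡ 21 (mod 23) since 11·21 = 231 ≡ 1, so λ ≡ 1.
  x = λ² - 12 - 0 = 1 - 12 ≡ 12; y = λ·(12 - 12) - 14 ≡ 9. → (12, 9)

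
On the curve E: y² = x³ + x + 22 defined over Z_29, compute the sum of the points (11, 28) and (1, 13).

(12, 14)

(11, 28) + (1, 13). λ = (13 - 28)/(1 - 11) ≡ 14/19 mod 29. 19⁻¹ ≡ 26 (mod 29), so λ ≡ 16.
  x = λ² - 11 - 1 = 256 - 12 ≡ 12; y = λ·(11 - 12) - 28 ≡ 14. → (12, 14)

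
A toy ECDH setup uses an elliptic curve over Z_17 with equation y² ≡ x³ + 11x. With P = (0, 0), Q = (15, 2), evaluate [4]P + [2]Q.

(2, 9)

First 4P:
Double-and-add on 4 = (100)₂. Start with P = (0, 0) for the leading 1-bit.
double: (0, 0) + (0, 0): same x and y₁ ≡ -y₂, so the sum is O.
double: O + O = O (identity).
4P = O.
Next 2Q:
Repeated addition: build up to 2Q.
2Q: tangent at (15, 2): λ = (3·15² + 11)/(2·2) ≡ 6/4. 4⁻¹ ≡ 13 (mod 17) since 4·13 = 52 ≡ 1, so λ ≡ 6·13 ≡ 10.
  x = λ² - 15 - 15 = 100 - 30 ≡ 2; y = λ·(15 - 2) - 2 ≡ 9. → (2, 9)
2Q = (2, 9).
Finally 4P + 2Q:
O + (2, 9) = (2, 9) (identity).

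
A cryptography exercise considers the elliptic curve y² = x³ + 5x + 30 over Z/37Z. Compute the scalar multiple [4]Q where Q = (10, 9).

(10, 28)

Double-and-add on 4 = (100)₂. Start with Q = (10, 9) for the leading 1-bit.
double: tangent at (10, 9): λ = (3·10² + 5)/(2·9) ≡ 9/18. 18⁻¹ ≡ 35 (mod 37), so λ ≡ 9·35 ≡ 19.
  x = λ² - 10 - 10 = 361 - 20 ≡ 8; y = λ·(10 - 8) - 9 ≡ 29. → (8, 29)
double: tangent at (8, 29): λ = (3·8² + 5)/(2·29) ≡ 12/21. 21⁻¹ ≡ 30 (mod 37) since 21·30 = 630 ≡ 1, so λ ≡ 12·30 ≡ 27.
  x = λ² - 8 - 8 = 729 - 16 ≡ 10; y = λ·(8 - 10) - 29 ≡ 28. → (10, 28)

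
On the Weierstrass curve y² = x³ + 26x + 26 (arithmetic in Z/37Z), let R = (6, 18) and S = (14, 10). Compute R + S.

(18, 31)

(6, 18) + (14, 10). λ = (10 - 18)/(14 - 6) ≡ 29/8 mod 37. 8⁻¹ ≡ 14 (mod 37), so λ ≡ 36.
  x = λ² - 6 - 14 = 1296 - 20 ≡ 18; y = λ·(6 - 18) - 18 ≡ 31. → (18, 31)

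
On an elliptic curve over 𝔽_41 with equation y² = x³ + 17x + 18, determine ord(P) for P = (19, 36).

9

2P: tangent at (19, 36): λ = (3·19² + 17)/(2·36) ≡ 34/31. 31⁻¹ ≡ 4 (mod 41) since 31·4 = 124 ≡ 1, so λ ≡ 34·4 ≡ 13.
  x = λ² - 19 - 19 = 169 - 38 ≡ 8; y = λ·(19 - 8) - 36 ≡ 25. → (8, 25)
3P: (8, 25) + (19, 36). λ = (36 - 25)/(19 - 8) ≡ 11/11 mod 41. 11⁻¹ ≡ 15 (mod 41), so λ ≡ 1.
  x = λ² - 8 - 19 = 1 - 27 ≡ 15; y = λ·(8 - 15) - 25 ≡ 9. → (15, 9)
4P: (15, 9) + (19, 36). λ = (36 - 9)/(19 - 15) ≡ 27/4 mod 41. 4⁻¹ ≡ 31 (mod 41), so λ ≡ 17.
  x = λ² - 15 - 19 = 289 - 34 ≡ 9; y = λ·(15 - 9) - 9 ≡ 11. → (9, 11)
5P: (9, 11) + (19, 36). λ = (36 - 11)/(19 - 9) ≡ 25/10 mod 41. 10⁻¹ ≡ 37 (mod 41), so λ ≡ 23.
  x = λ² - 9 - 19 = 529 - 28 ≡ 9; y = λ·(9 - 9) - 11 ≡ 30. → (9, 30)
6P: (9, 30) + (19, 36). λ = (36 - 30)/(19 - 9) ≡ 6/10 mod 41. 10⁻¹ ≡ 37 (mod 41), so λ ≡ 17.
  x = λ² - 9 - 19 = 289 - 28 ≡ 15; y = λ·(9 - 15) - 30 ≡ 32. → (15, 32)
7P: (15, 32) + (19, 36). λ = (36 - 32)/(19 - 15) ≡ 4/4 mod 41. 4⁻¹ ≡ 31 (mod 41), so λ ≡ 1.
  x = λ² - 15 - 19 = 1 - 34 ≡ 8; y = λ·(15 - 8) - 32 ≡ 16. → (8, 16)
8P: (8, 16) + (19, 36). λ = (36 - 16)/(19 - 8) ≡ 20/11 mod 41. 11⁻¹ ≡ 15 (mod 41) since 11·15 = 165 ≡ 1, so λ ≡ 13.
  x = λ² - 8 - 19 = 169 - 27 ≡ 19; y = λ·(8 - 19) - 16 ≡ 5. → (19, 5)
9P: (19, 5) + (19, 36): same x and y₁ ≡ -y₂, so the sum is O.
9P = O, so the order is 9.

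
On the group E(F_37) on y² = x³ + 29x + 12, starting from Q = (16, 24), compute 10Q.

Repeated addition: build up to 10Q.
2Q: tangent at (16, 24): λ = (3·16² + 29)/(2·24) ≡ 20/11. 11⁻¹ ≡ 27 (mod 37) since 11·27 = 297 ≡ 1, so λ ≡ 20·27 ≡ 22.
  x = λ² - 16 - 16 = 484 - 32 ≡ 8; y = λ·(16 - 8) - 24 ≡ 4. → (8, 4)
3Q: (8, 4) + (16, 24). λ = (24 - 4)/(16 - 8) ≡ 20/8 mod 37. 8⁻¹ ≡ 14 (mod 37) since 8·14 = 112 ≡ 1, so λ ≡ 21.
  x = λ² - 8 - 16 = 441 - 24 ≡ 10; y = λ·(8 - 10) - 4 ≡ 28. → (10, 28)
4Q: (10, 28) + (16, 24). λ = (24 - 28)/(16 - 10) ≡ 33/6 mod 37. 6⁻¹ ≡ 31 (mod 37) since 6·31 = 186 ≡ 1, so λ ≡ 24.
  x = λ² - 10 - 16 = 576 - 26 ≡ 32; y = λ·(10 - 32) - 28 ≡ 36. → (32, 36)
5Q: (32, 36) + (16, 24). λ = (24 - 36)/(16 - 32) ≡ 25/21 mod 37. 21⁻¹ ≡ 30 (mod 37), so λ ≡ 10.
  x = λ² - 32 - 16 = 100 - 48 ≡ 15; y = λ·(32 - 15) - 36 ≡ 23. → (15, 23)
6Q: (15, 23) + (16, 24). λ = (24 - 23)/(16 - 15) ≡ 1/1 mod 37. 1⁻¹ ≡ 1 (mod 37), so λ ≡ 1.
  x = λ² - 15 - 16 = 1 - 31 ≡ 7; y = λ·(15 - 7) - 23 ≡ 22. → (7, 22)
7Q: (7, 22) + (16, 24). λ = (24 - 22)/(16 - 7) ≡ 2/9 mod 37. 9⁻¹ ≡ 33 (mod 37), so λ ≡ 29.
  x = λ² - 7 - 16 = 841 - 23 ≡ 4; y = λ·(7 - 4) - 22 ≡ 28. → (4, 28)
8Q: (4, 28) + (16, 24). λ = (24 - 28)/(16 - 4) ≡ 33/12 mod 37. 12⁻¹ ≡ 34 (mod 37), so λ ≡ 12.
  x = λ² - 4 - 16 = 144 - 20 ≡ 13; y = λ·(4 - 13) - 28 ≡ 12. → (13, 12)
9Q: (13, 12) + (16, 24). λ = (24 - 12)/(16 - 13) ≡ 12/3 mod 37. 3⁻¹ ≡ 25 (mod 37), so λ ≡ 4.
  x = λ² - 13 - 16 = 16 - 29 ≡ 24; y = λ·(13 - 24) - 12 ≡ 18. → (24, 18)
10Q: (24, 18) + (16, 24). λ = (24 - 18)/(16 - 24) ≡ 6/29 mod 37. 29⁻¹ ≡ 23 (mod 37) since 29·23 = 667 ≡ 1, so λ ≡ 27.
  x = λ² - 24 - 16 = 729 - 40 ≡ 23; y = λ·(24 - 23) - 18 ≡ 9. → (23, 9)

(23, 9)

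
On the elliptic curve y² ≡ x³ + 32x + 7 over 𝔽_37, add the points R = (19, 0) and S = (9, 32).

(19, 0) + (9, 32). λ = (32 - 0)/(9 - 19) ≡ 32/27 mod 37. 27⁻¹ ≡ 11 (mod 37), so λ ≡ 19.
  x = λ² - 19 - 9 = 361 - 28 ≡ 0; y = λ·(19 - 0) - 0 ≡ 28. → (0, 28)

(0, 28)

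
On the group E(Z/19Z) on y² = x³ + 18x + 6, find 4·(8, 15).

O

Write P = (8, 15).
Double-and-add on 4 = (100)₂. Start with P = (8, 15) for the leading 1-bit.
double: tangent at (8, 15): λ = (3·8² + 18)/(2·15) ≡ 1/11. 11⁻¹ ≡ 7 (mod 19), so λ ≡ 1·7 ≡ 7.
  x = λ² - 8 - 8 = 49 - 16 ≡ 14; y = λ·(8 - 14) - 15 ≡ 0. → (14, 0)
double: (14, 0) + (14, 0): same x and y₁ ≡ -y₂, so the sum is 𝒪.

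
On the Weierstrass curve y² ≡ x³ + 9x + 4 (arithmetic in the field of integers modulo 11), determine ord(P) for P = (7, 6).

2P: tangent at (7, 6): λ = (3·7² + 9)/(2·6) ≡ 2/1. 1⁻¹ ≡ 1 (mod 11), so λ ≡ 2·1 ≡ 2.
  x = λ² - 7 - 7 = 4 - 14 ≡ 1; y = λ·(7 - 1) - 6 ≡ 6. → (1, 6)
3P: (1, 6) + (7, 6). λ = (6 - 6)/(7 - 1) ≡ 0/6 mod 11. 6⁻¹ ≡ 2 (mod 11) since 6·2 = 12 ≡ 1, so λ ≡ 0.
  x = λ² - 1 - 7 = 0 - 8 ≡ 3; y = λ·(1 - 3) - 6 ≡ 5. → (3, 5)
4P: (3, 5) + (7, 6). λ = (6 - 5)/(7 - 3) ≡ 1/4 mod 11. 4⁻¹ ≡ 3 (mod 11), so λ ≡ 3.
  x = λ² - 3 - 7 = 9 - 10 ≡ 10; y = λ·(3 - 10) - 5 ≡ 7. → (10, 7)
5P: (10, 7) + (7, 6). λ = (6 - 7)/(7 - 10) ≡ 10/8 mod 11. 8⁻¹ ≡ 7 (mod 11), so λ ≡ 4.
  x = λ² - 10 - 7 = 16 - 17 ≡ 10; y = λ·(10 - 10) - 7 ≡ 4. → (10, 4)
6P: (10, 4) + (7, 6). λ = (6 - 4)/(7 - 10) ≡ 2/8 mod 11. 8⁻¹ ≡ 7 (mod 11), so λ ≡ 3.
  x = λ² - 10 - 7 = 9 - 17 ≡ 3; y = λ·(10 - 3) - 4 ≡ 6. → (3, 6)
7P: (3, 6) + (7, 6). λ = (6 - 6)/(7 - 3) ≡ 0/4 mod 11. 4⁻¹ ≡ 3 (mod 11), so λ ≡ 0.
  x = λ² - 3 - 7 = 0 - 10 ≡ 1; y = λ·(3 - 1) - 6 ≡ 5. → (1, 5)
8P: (1, 5) + (7, 6). λ = (6 - 5)/(7 - 1) ≡ 1/6 mod 11. 6⁻¹ ≡ 2 (mod 11), so λ ≡ 2.
  x = λ² - 1 - 7 = 4 - 8 ≡ 7; y = λ·(1 - 7) - 5 ≡ 5. → (7, 5)
9P: (7, 5) + (7, 6): same x and y₁ ≡ -y₂, so the sum is the point at infinity.
9P = the point at infinity, so the order is 9.

9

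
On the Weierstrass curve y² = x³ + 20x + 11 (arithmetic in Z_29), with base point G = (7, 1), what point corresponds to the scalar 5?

Double-and-add on 5 = (101)₂. Start with G = (7, 1) for the leading 1-bit.
double: tangent at (7, 1): λ = (3·7² + 20)/(2·1) ≡ 22/2. 2⁻¹ ≡ 15 (mod 29), so λ ≡ 22·15 ≡ 11.
  x = λ² - 7 - 7 = 121 - 14 ≡ 20; y = λ·(7 - 20) - 1 ≡ 1. → (20, 1)
double: tangent at (20, 1): λ = (3·20² + 20)/(2·1) ≡ 2/2. 2⁻¹ ≡ 15 (mod 29), so λ ≡ 2·15 ≡ 1.
  x = λ² - 20 - 20 = 1 - 40 ≡ 19; y = λ·(20 - 19) - 1 ≡ 0. → (19, 0)
add G: (19, 0) + (7, 1). λ = (1 - 0)/(7 - 19) ≡ 1/17 mod 29. 17⁻¹ ≡ 12 (mod 29) since 17·12 = 204 ≡ 1, so λ ≡ 12.
  x = λ² - 19 - 7 = 144 - 26 ≡ 2; y = λ·(19 - 2) - 0 ≡ 1. → (2, 1)

(2, 1)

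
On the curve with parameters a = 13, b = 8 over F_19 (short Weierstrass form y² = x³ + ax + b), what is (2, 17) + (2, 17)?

tangent at (2, 17): λ = (3·2² + 13)/(2·17) ≡ 6/15. 15⁻¹ ≡ 14 (mod 19), so λ ≡ 6·14 ≡ 8.
  x = λ² - 2 - 2 = 64 - 4 ≡ 3; y = λ·(2 - 3) - 17 ≡ 13. → (3, 13)

(3, 13)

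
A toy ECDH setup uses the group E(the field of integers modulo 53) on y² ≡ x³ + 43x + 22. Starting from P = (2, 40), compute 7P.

(5, 37)

Repeated addition: build up to 7P.
2P: tangent at (2, 40): λ = (3·2² + 43)/(2·40) ≡ 2/27. 27⁻¹ ≡ 2 (mod 53), so λ ≡ 2·2 ≡ 4.
  x = λ² - 2 - 2 = 16 - 4 ≡ 12; y = λ·(2 - 12) - 40 ≡ 26. → (12, 26)
3P: (12, 26) + (2, 40). λ = (40 - 26)/(2 - 12) ≡ 14/43 mod 53. 43⁻¹ ≡ 37 (mod 53), so λ ≡ 41.
  x = λ² - 12 - 2 = 1681 - 14 ≡ 24; y = λ·(12 - 24) - 26 ≡ 12. → (24, 12)
4P: (24, 12) + (2, 40). λ = (40 - 12)/(2 - 24) ≡ 28/31 mod 53. 31⁻¹ ≡ 12 (mod 53), so λ ≡ 18.
  x = λ² - 24 - 2 = 324 - 26 ≡ 33; y = λ·(24 - 33) - 12 ≡ 38. → (33, 38)
5P: (33, 38) + (2, 40). λ = (40 - 38)/(2 - 33) ≡ 2/22 mod 53. 22⁻¹ ≡ 41 (mod 53) since 22·41 = 902 ≡ 1, so λ ≡ 29.
  x = λ² - 33 - 2 = 841 - 35 ≡ 11; y = λ·(33 - 11) - 38 ≡ 17. → (11, 17)
6P: (11, 17) + (2, 40). λ = (40 - 17)/(2 - 11) ≡ 23/44 mod 53. 44⁻¹ ≡ 47 (mod 53), so λ ≡ 21.
  x = λ² - 11 - 2 = 441 - 13 ≡ 4; y = λ·(11 - 4) - 17 ≡ 24. → (4, 24)
7P: (4, 24) + (2, 40). λ = (40 - 24)/(2 - 4) ≡ 16/51 mod 53. 51⁻¹ ≡ 26 (mod 53) since 51·26 = 1326 ≡ 1, so λ ≡ 45.
  x = λ² - 4 - 2 = 2025 - 6 ≡ 5; y = λ·(4 - 5) - 24 ≡ 37. → (5, 37)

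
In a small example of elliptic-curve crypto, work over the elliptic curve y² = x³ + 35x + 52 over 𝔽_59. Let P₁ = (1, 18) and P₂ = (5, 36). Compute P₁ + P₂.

(29, 33)

(1, 18) + (5, 36). λ = (36 - 18)/(5 - 1) ≡ 18/4 mod 59. 4⁻¹ ≡ 15 (mod 59), so λ ≡ 34.
  x = λ² - 1 - 5 = 1156 - 6 ≡ 29; y = λ·(1 - 29) - 18 ≡ 33. → (29, 33)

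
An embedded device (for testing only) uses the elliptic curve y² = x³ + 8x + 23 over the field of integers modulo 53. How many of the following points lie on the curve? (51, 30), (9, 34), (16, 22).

(51, 30): 30² ≡ 52, rhs ≡ 52 → on.
(9, 34): 34² ≡ 43, rhs ≡ 29 → off.
(16, 22): 22² ≡ 7, rhs ≡ 7 → on.

2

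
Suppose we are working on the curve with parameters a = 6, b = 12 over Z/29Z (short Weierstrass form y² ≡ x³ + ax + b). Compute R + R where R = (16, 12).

(13, 5)

tangent at (16, 12): λ = (3·16² + 6)/(2·12) ≡ 20/24. 24⁻¹ ≡ 23 (mod 29), so λ ≡ 20·23 ≡ 25.
  x = λ² - 16 - 16 = 625 - 32 ≡ 13; y = λ·(16 - 13) - 12 ≡ 5. → (13, 5)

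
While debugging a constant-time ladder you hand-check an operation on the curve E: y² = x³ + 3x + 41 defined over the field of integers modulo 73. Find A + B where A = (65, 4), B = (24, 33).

(65, 4) + (24, 33). λ = (33 - 4)/(24 - 65) ≡ 29/32 mod 73. 32⁻¹ ≡ 16 (mod 73), so λ ≡ 26.
  x = λ² - 65 - 24 = 676 - 89 ≡ 3; y = λ·(65 - 3) - 4 ≡ 2. → (3, 2)

(3, 2)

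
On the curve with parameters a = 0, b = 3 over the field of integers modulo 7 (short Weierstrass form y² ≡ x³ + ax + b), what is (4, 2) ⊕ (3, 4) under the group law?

(4, 5)

(4, 2) + (3, 4). λ = (4 - 2)/(3 - 4) ≡ 2/6 mod 7. 6⁻¹ ≡ 6 (mod 7), so λ ≡ 5.
  x = λ² - 4 - 3 = 25 - 7 ≡ 4; y = λ·(4 - 4) - 2 ≡ 5. → (4, 5)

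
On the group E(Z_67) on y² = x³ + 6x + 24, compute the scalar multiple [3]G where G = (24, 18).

Repeated addition: build up to 3G.
2G: tangent at (24, 18): λ = (3·24² + 6)/(2·18) ≡ 59/36. 36⁻¹ ≡ 54 (mod 67), so λ ≡ 59·54 ≡ 37.
  x = λ² - 24 - 24 = 1369 - 48 ≡ 48; y = λ·(24 - 48) - 18 ≡ 32. → (48, 32)
3G: (48, 32) + (24, 18). λ = (18 - 32)/(24 - 48) ≡ 53/43 mod 67. 43⁻¹ ≡ 53 (mod 67) since 43·53 = 2279 ≡ 1, so λ ≡ 62.
  x = λ² - 48 - 24 = 3844 - 72 ≡ 20; y = λ·(48 - 20) - 32 ≡ 29. → (20, 29)

(20, 29)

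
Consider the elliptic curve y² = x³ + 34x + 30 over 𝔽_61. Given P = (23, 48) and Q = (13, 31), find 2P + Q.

First 2P:
Repeated addition: build up to 2P.
2P: tangent at (23, 48): λ = (3·23² + 34)/(2·48) ≡ 35/35. 35⁻¹ ≡ 7 (mod 61) since 35·7 = 245 ≡ 1, so λ ≡ 35·7 ≡ 1.
  x = λ² - 23 - 23 = 1 - 46 ≡ 16; y = λ·(23 - 16) - 48 ≡ 20. → (16, 20)
2P = (16, 20).
Finally 2P + Q:
(16, 20) + (13, 31). λ = (31 - 20)/(13 - 16) ≡ 11/58 mod 61. 58⁻¹ ≡ 20 (mod 61), so λ ≡ 37.
  x = λ² - 16 - 13 = 1369 - 29 ≡ 59; y = λ·(16 - 59) - 20 ≡ 36. → (59, 36)

(59, 36)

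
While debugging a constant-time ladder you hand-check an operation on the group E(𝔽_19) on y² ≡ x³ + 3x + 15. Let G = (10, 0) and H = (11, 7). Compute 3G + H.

(9, 7)

First 3G:
Repeated addition: build up to 3G.
2G: (10, 0) + (10, 0): same x and y₁ ≡ -y₂, so the sum is 𝒪.
3G: 𝒪 + (10, 0) = (10, 0) (identity).
3G = (10, 0).
Finally 3G + H:
(10, 0) + (11, 7). λ = (7 - 0)/(11 - 10) ≡ 7/1 mod 19. 1⁻¹ ≡ 1 (mod 19), so λ ≡ 7.
  x = λ² - 10 - 11 = 49 - 21 ≡ 9; y = λ·(10 - 9) - 0 ≡ 7. → (9, 7)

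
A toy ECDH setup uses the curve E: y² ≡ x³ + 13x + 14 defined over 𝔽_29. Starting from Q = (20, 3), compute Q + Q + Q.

(10, 19)

Repeated addition: build up to 3Q.
2Q: tangent at (20, 3): λ = (3·20² + 13)/(2·3) ≡ 24/6. 6⁻¹ ≡ 5 (mod 29), so λ ≡ 24·5 ≡ 4.
  x = λ² - 20 - 20 = 16 - 40 ≡ 5; y = λ·(20 - 5) - 3 ≡ 28. → (5, 28)
3Q: (5, 28) + (20, 3). λ = (3 - 28)/(20 - 5) ≡ 4/15 mod 29. 15⁻¹ ≡ 2 (mod 29), so λ ≡ 8.
  x = λ² - 5 - 20 = 64 - 25 ≡ 10; y = λ·(5 - 10) - 28 ≡ 19. → (10, 19)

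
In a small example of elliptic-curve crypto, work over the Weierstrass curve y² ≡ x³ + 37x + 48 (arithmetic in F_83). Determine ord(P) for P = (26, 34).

9

2P: tangent at (26, 34): λ = (3·26² + 37)/(2·34) ≡ 73/68. 68⁻¹ ≡ 11 (mod 83), so λ ≡ 73·11 ≡ 56.
  x = λ² - 26 - 26 = 3136 - 52 ≡ 13; y = λ·(26 - 13) - 34 ≡ 30. → (13, 30)
3P: (13, 30) + (26, 34). λ = (34 - 30)/(26 - 13) ≡ 4/13 mod 83. 13⁻¹ ≡ 32 (mod 83), so λ ≡ 45.
  x = λ² - 13 - 26 = 2025 - 39 ≡ 77; y = λ·(13 - 77) - 30 ≡ 78. → (77, 78)
4P: (77, 78) + (26, 34). λ = (34 - 78)/(26 - 77) ≡ 39/32 mod 83. 32⁻¹ ≡ 13 (mod 83), so λ ≡ 9.
  x = λ² - 77 - 26 = 81 - 103 ≡ 61; y = λ·(77 - 61) - 78 ≡ 66. → (61, 66)
5P: (61, 66) + (26, 34). λ = (34 - 66)/(26 - 61) ≡ 51/48 mod 83. 48⁻¹ ≡ 64 (mod 83) since 48·64 = 3072 ≡ 1, so λ ≡ 27.
  x = λ² - 61 - 26 = 729 - 87 ≡ 61; y = λ·(61 - 61) - 66 ≡ 17. → (61, 17)
6P: (61, 17) + (26, 34). λ = (34 - 17)/(26 - 61) ≡ 17/48 mod 83. 48⁻¹ ≡ 64 (mod 83), so λ ≡ 9.
  x = λ² - 61 - 26 = 81 - 87 ≡ 77; y = λ·(61 - 77) - 17 ≡ 5. → (77, 5)
7P: (77, 5) + (26, 34). λ = (34 - 5)/(26 - 77) ≡ 29/32 mod 83. 32⁻¹ ≡ 13 (mod 83) since 32·13 = 416 ≡ 1, so λ ≡ 45.
  x = λ² - 77 - 26 = 2025 - 103 ≡ 13; y = λ·(77 - 13) - 5 ≡ 53. → (13, 53)
8P: (13, 53) + (26, 34). λ = (34 - 53)/(26 - 13) ≡ 64/13 mod 83. 13⁻¹ ≡ 32 (mod 83), so λ ≡ 56.
  x = λ² - 13 - 26 = 3136 - 39 ≡ 26; y = λ·(13 - 26) - 53 ≡ 49. → (26, 49)
9P: (26, 49) + (26, 34): same x and y₁ ≡ -y₂, so the sum is 𝒪.
9P = 𝒪, so the order is 9.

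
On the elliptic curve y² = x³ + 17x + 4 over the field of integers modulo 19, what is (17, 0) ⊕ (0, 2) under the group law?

(17, 0) + (0, 2). λ = (2 - 0)/(0 - 17) ≡ 2/2 mod 19. 2⁻¹ ≡ 10 (mod 19), so λ ≡ 1.
  x = λ² - 17 - 0 = 1 - 17 ≡ 3; y = λ·(17 - 3) - 0 ≡ 14. → (3, 14)

(3, 14)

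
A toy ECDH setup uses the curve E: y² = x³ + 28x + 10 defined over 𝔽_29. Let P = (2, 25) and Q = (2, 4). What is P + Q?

The two points share x = 2 and their y-coordinates satisfy 25 + 4 ≡ 0 (mod 29), so they are inverses. Their sum is ∞.

O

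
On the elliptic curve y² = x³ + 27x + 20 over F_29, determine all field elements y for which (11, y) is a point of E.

x³ + 27x + 20 = 1648 ≡ 24 (mod 29).
Square roots of 24 mod 29: 13 and 16 (since 13² = 169 ≡ 24).

13, 16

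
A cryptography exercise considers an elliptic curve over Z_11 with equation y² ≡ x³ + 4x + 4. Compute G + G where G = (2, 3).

tangent at (2, 3): λ = (3·2² + 4)/(2·3) ≡ 5/6. 6⁻¹ ≡ 2 (mod 11), so λ ≡ 5·2 ≡ 10.
  x = λ² - 2 - 2 = 100 - 4 ≡ 8; y = λ·(2 - 8) - 3 ≡ 3. → (8, 3)

(8, 3)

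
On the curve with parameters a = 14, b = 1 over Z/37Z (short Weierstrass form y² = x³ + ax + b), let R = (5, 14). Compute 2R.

(1, 4)

tangent at (5, 14): λ = (3·5² + 14)/(2·14) ≡ 15/28. 28⁻¹ ≡ 4 (mod 37) since 28·4 = 112 ≡ 1, so λ ≡ 15·4 ≡ 23.
  x = λ² - 5 - 5 = 529 - 10 ≡ 1; y = λ·(5 - 1) - 14 ≡ 4. → (1, 4)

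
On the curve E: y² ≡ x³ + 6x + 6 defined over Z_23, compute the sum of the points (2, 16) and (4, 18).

(2, 16) + (4, 18). λ = (18 - 16)/(4 - 2) ≡ 2/2 mod 23. 2⁻¹ ≡ 12 (mod 23), so λ ≡ 1.
  x = λ² - 2 - 4 = 1 - 6 ≡ 18; y = λ·(2 - 18) - 16 ≡ 14. → (18, 14)

(18, 14)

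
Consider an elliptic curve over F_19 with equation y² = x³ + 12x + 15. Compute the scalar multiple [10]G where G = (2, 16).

(15, 13)

Double-and-add on 10 = (1010)₂. Start with G = (2, 16) for the leading 1-bit.
double: tangent at (2, 16): λ = (3·2² + 12)/(2·16) ≡ 5/13. 13⁻¹ ≡ 3 (mod 19) since 13·3 = 39 ≡ 1, so λ ≡ 5·3 ≡ 15.
  x = λ² - 2 - 2 = 225 - 4 ≡ 12; y = λ·(2 - 12) - 16 ≡ 5. → (12, 5)
double: tangent at (12, 5): λ = (3·12² + 12)/(2·5) ≡ 7/10. 10⁻¹ ≡ 2 (mod 19) since 10·2 = 20 ≡ 1, so λ ≡ 7·2 ≡ 14.
  x = λ² - 12 - 12 = 196 - 24 ≡ 1; y = λ·(12 - 1) - 5 ≡ 16. → (1, 16)
add G: (1, 16) + (2, 16). λ = (16 - 16)/(2 - 1) ≡ 0/1 mod 19. 1⁻¹ ≡ 1 (mod 19), so λ ≡ 0.
  x = λ² - 1 - 2 = 0 - 3 ≡ 16; y = λ·(1 - 16) - 16 ≡ 3. → (16, 3)
double: tangent at (16, 3): λ = (3·16² + 12)/(2·3) ≡ 1/6. 6⁻¹ ≡ 16 (mod 19) since 6·16 = 96 ≡ 1, so λ ≡ 1·16 ≡ 16.
  x = λ² - 16 - 16 = 256 - 32 ≡ 15; y = λ·(16 - 15) - 3 ≡ 13. → (15, 13)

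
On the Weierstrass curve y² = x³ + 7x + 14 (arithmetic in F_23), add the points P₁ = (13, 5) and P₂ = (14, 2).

(5, 17)

(13, 5) + (14, 2). λ = (2 - 5)/(14 - 13) ≡ 20/1 mod 23. 1⁻¹ ≡ 1 (mod 23), so λ ≡ 20.
  x = λ² - 13 - 14 = 400 - 27 ≡ 5; y = λ·(13 - 5) - 5 ≡ 17. → (5, 17)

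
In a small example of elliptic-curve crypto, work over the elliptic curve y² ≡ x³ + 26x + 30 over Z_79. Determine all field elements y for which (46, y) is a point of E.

x³ + 26x + 30 = 98562 ≡ 49 (mod 79).
Square roots of 49 mod 79: 7 and 72 (since 7² = 49 ≡ 49).

7, 72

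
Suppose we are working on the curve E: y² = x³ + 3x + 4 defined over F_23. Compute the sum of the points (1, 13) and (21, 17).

(13, 3)

(1, 13) + (21, 17). λ = (17 - 13)/(21 - 1) ≡ 4/20 mod 23. 20⁻¹ ≡ 15 (mod 23), so λ ≡ 14.
  x = λ² - 1 - 21 = 196 - 22 ≡ 13; y = λ·(1 - 13) - 13 ≡ 3. → (13, 3)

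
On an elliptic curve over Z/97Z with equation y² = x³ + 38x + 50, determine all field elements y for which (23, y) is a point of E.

x³ + 38x + 50 = 13091 ≡ 93 (mod 97).
Square roots of 93 mod 97: 44 and 53 (since 44² = 1936 ≡ 93).

44, 53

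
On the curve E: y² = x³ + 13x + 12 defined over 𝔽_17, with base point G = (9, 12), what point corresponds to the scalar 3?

(16, 7)

Repeated addition: build up to 3G.
2G: tangent at (9, 12): λ = (3·9² + 13)/(2·12) ≡ 1/7. 7⁻¹ ≡ 5 (mod 17) since 7·5 = 35 ≡ 1, so λ ≡ 1·5 ≡ 5.
  x = λ² - 9 - 9 = 25 - 18 ≡ 7; y = λ·(9 - 7) - 12 ≡ 15. → (7, 15)
3G: (7, 15) + (9, 12). λ = (12 - 15)/(9 - 7) ≡ 14/2 mod 17. 2⁻¹ ≡ 9 (mod 17) since 2·9 = 18 ≡ 1, so λ ≡ 7.
  x = λ² - 7 - 9 = 49 - 16 ≡ 16; y = λ·(7 - 16) - 15 ≡ 7. → (16, 7)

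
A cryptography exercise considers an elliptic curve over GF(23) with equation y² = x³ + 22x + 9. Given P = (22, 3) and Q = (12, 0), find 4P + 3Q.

(4, 0)

First 4P:
Repeated addition: build up to 4P.
2P: tangent at (22, 3): λ = (3·22² + 22)/(2·3) ≡ 2/6. 6⁻¹ ≡ 4 (mod 23), so λ ≡ 2·4 ≡ 8.
  x = λ² - 22 - 22 = 64 - 44 ≡ 20; y = λ·(22 - 20) - 3 ≡ 13. → (20, 13)
3P: (20, 13) + (22, 3). λ = (3 - 13)/(22 - 20) ≡ 13/2 mod 23. 2⁻¹ ≡ 12 (mod 23) since 2·12 = 24 ≡ 1, so λ ≡ 18.
  x = λ² - 20 - 22 = 324 - 42 ≡ 6; y = λ·(20 - 6) - 13 ≡ 9. → (6, 9)
4P: (6, 9) + (22, 3). λ = (3 - 9)/(22 - 6) ≡ 17/16 mod 23. 16⁻¹ ≡ 13 (mod 23), so λ ≡ 14.
  x = λ² - 6 - 22 = 196 - 28 ≡ 7; y = λ·(6 - 7) - 9 ≡ 0. → (7, 0)
4P = (7, 0).
Next 3Q:
Repeated addition: build up to 3Q.
2Q: (12, 0) + (12, 0): same x and y₁ ≡ -y₂, so the sum is 𝒪.
3Q: 𝒪 + (12, 0) = (12, 0) (identity).
3Q = (12, 0).
Finally 4P + 3Q:
(7, 0) + (12, 0). λ = (0 - 0)/(12 - 7) ≡ 0/5 mod 23. 5⁻¹ ≡ 14 (mod 23), so λ ≡ 0.
  x = λ² - 7 - 12 = 0 - 19 ≡ 4; y = λ·(7 - 4) - 0 ≡ 0. → (4, 0)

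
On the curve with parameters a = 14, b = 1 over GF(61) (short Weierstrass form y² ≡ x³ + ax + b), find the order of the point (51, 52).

2P: tangent at (51, 52): λ = (3·51² + 14)/(2·52) ≡ 9/43. 43⁻¹ ≡ 44 (mod 61), so λ ≡ 9·44 ≡ 30.
  x = λ² - 51 - 51 = 900 - 102 ≡ 5; y = λ·(51 - 5) - 52 ≡ 47. → (5, 47)
3P: (5, 47) + (51, 52). λ = (52 - 47)/(51 - 5) ≡ 5/46 mod 61. 46⁻¹ ≡ 4 (mod 61), so λ ≡ 20.
  x = λ² - 5 - 51 = 400 - 56 ≡ 39; y = λ·(5 - 39) - 47 ≡ 5. → (39, 5)
4P: (39, 5) + (51, 52). λ = (52 - 5)/(51 - 39) ≡ 47/12 mod 61. 12⁻¹ ≡ 56 (mod 61) since 12·56 = 672 ≡ 1, so λ ≡ 9.
  x = λ² - 39 - 51 = 81 - 90 ≡ 52; y = λ·(39 - 52) - 5 ≡ 0. → (52, 0)
5P: (52, 0) + (51, 52). λ = (52 - 0)/(51 - 52) ≡ 52/60 mod 61. 60⁻¹ ≡ 60 (mod 61), so λ ≡ 9.
  x = λ² - 52 - 51 = 81 - 103 ≡ 39; y = λ·(52 - 39) - 0 ≡ 56. → (39, 56)
6P: (39, 56) + (51, 52). λ = (52 - 56)/(51 - 39) ≡ 57/12 mod 61. 12⁻¹ ≡ 56 (mod 61), so λ ≡ 20.
  x = λ² - 39 - 51 = 400 - 90 ≡ 5; y = λ·(39 - 5) - 56 ≡ 14. → (5, 14)
7P: (5, 14) + (51, 52). λ = (52 - 14)/(51 - 5) ≡ 38/46 mod 61. 46⁻¹ ≡ 4 (mod 61), so λ ≡ 30.
  x = λ² - 5 - 51 = 900 - 56 ≡ 51; y = λ·(5 - 51) - 14 ≡ 9. → (51, 9)
8P: (51, 9) + (51, 52): same x and y₁ ≡ -y₂, so the sum is the point at infinity.
8P = the point at infinity, so the order is 8.

8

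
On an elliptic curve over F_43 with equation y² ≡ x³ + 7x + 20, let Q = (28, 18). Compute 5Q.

Repeated addition: build up to 5Q.
2Q: tangent at (28, 18): λ = (3·28² + 7)/(2·18) ≡ 37/36. 36⁻¹ ≡ 6 (mod 43), so λ ≡ 37·6 ≡ 7.
  x = λ² - 28 - 28 = 49 - 56 ≡ 36; y = λ·(28 - 36) - 18 ≡ 12. → (36, 12)
3Q: (36, 12) + (28, 18). λ = (18 - 12)/(28 - 36) ≡ 6/35 mod 43. 35⁻¹ ≡ 16 (mod 43) since 35·16 = 560 ≡ 1, so λ ≡ 10.
  x = λ² - 36 - 28 = 100 - 64 ≡ 36; y = λ·(36 - 36) - 12 ≡ 31. → (36, 31)
4Q: (36, 31) + (28, 18). λ = (18 - 31)/(28 - 36) ≡ 30/35 mod 43. 35⁻¹ ≡ 16 (mod 43) since 35·16 = 560 ≡ 1, so λ ≡ 7.
  x = λ² - 36 - 28 = 49 - 64 ≡ 28; y = λ·(36 - 28) - 31 ≡ 25. → (28, 25)
5Q: (28, 25) + (28, 18): same x and y₁ ≡ -y₂, so the sum is ∞.

O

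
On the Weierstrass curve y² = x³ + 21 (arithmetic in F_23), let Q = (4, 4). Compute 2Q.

tangent at (4, 4): λ = (3·4² + 0)/(2·4) ≡ 2/8. 8⁻¹ ≡ 3 (mod 23) since 8·3 = 24 ≡ 1, so λ ≡ 2·3 ≡ 6.
  x = λ² - 4 - 4 = 36 - 8 ≡ 5; y = λ·(4 - 5) - 4 ≡ 13. → (5, 13)

(5, 13)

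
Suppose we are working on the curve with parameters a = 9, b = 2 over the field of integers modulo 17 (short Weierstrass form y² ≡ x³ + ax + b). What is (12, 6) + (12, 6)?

tangent at (12, 6): λ = (3·12² + 9)/(2·6) ≡ 16/12. 12⁻¹ ≡ 10 (mod 17), so λ ≡ 16·10 ≡ 7.
  x = λ² - 12 - 12 = 49 - 24 ≡ 8; y = λ·(12 - 8) - 6 ≡ 5. → (8, 5)

(8, 5)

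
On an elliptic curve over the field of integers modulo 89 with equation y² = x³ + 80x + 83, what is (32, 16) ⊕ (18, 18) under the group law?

(32, 16) + (18, 18). λ = (18 - 16)/(18 - 32) ≡ 2/75 mod 89. 75⁻¹ ≡ 19 (mod 89), so λ ≡ 38.
  x = λ² - 32 - 18 = 1444 - 50 ≡ 59; y = λ·(32 - 59) - 16 ≡ 26. → (59, 26)

(59, 26)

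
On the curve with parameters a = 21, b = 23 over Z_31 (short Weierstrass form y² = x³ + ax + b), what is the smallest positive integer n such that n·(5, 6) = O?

5

2P: tangent at (5, 6): λ = (3·5² + 21)/(2·6) ≡ 3/12. 12⁻¹ ≡ 13 (mod 31), so λ ≡ 3·13 ≡ 8.
  x = λ² - 5 - 5 = 64 - 10 ≡ 23; y = λ·(5 - 23) - 6 ≡ 5. → (23, 5)
3P: (23, 5) + (5, 6). λ = (6 - 5)/(5 - 23) ≡ 1/13 mod 31. 13⁻¹ ≡ 12 (mod 31) since 13·12 = 156 ≡ 1, so λ ≡ 12.
  x = λ² - 23 - 5 = 144 - 28 ≡ 23; y = λ·(23 - 23) - 5 ≡ 26. → (23, 26)
4P: (23, 26) + (5, 6). λ = (6 - 26)/(5 - 23) ≡ 11/13 mod 31. 13⁻¹ ≡ 12 (mod 31) since 13·12 = 156 ≡ 1, so λ ≡ 8.
  x = λ² - 23 - 5 = 64 - 28 ≡ 5; y = λ·(23 - 5) - 26 ≡ 25. → (5, 25)
5P: (5, 25) + (5, 6): same x and y₁ ≡ -y₂, so the sum is O.
5P = O, so the order is 5.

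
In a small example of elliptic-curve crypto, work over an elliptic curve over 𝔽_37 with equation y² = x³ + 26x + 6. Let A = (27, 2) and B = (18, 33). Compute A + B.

(13, 32)

(27, 2) + (18, 33). λ = (33 - 2)/(18 - 27) ≡ 31/28 mod 37. 28⁻¹ ≡ 4 (mod 37), so λ ≡ 13.
  x = λ² - 27 - 18 = 169 - 45 ≡ 13; y = λ·(27 - 13) - 2 ≡ 32. → (13, 32)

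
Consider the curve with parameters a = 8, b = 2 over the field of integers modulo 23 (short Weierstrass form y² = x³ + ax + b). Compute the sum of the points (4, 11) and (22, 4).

(4, 11) + (22, 4). λ = (4 - 11)/(22 - 4) ≡ 16/18 mod 23. 18⁻¹ ≡ 9 (mod 23) since 18·9 = 162 ≡ 1, so λ ≡ 6.
  x = λ² - 4 - 22 = 36 - 26 ≡ 10; y = λ·(4 - 10) - 11 ≡ 22. → (10, 22)

(10, 22)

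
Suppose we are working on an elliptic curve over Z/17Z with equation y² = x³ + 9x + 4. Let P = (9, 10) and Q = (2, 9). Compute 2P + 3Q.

First 2P:
Repeated addition: build up to 2P.
2P: tangent at (9, 10): λ = (3·9² + 9)/(2·10) ≡ 14/3. 3⁻¹ ≡ 6 (mod 17), so λ ≡ 14·6 ≡ 16.
  x = λ² - 9 - 9 = 256 - 18 ≡ 0; y = λ·(9 - 0) - 10 ≡ 15. → (0, 15)
2P = (0, 15).
Next 3Q:
Repeated addition: build up to 3Q.
2Q: tangent at (2, 9): λ = (3·2² + 9)/(2·9) ≡ 4/1. 1⁻¹ ≡ 1 (mod 17), so λ ≡ 4·1 ≡ 4.
  x = λ² - 2 - 2 = 16 - 4 ≡ 12; y = λ·(2 - 12) - 9 ≡ 2. → (12, 2)
3Q: (12, 2) + (2, 9). λ = (9 - 2)/(2 - 12) ≡ 7/7 mod 17. 7⁻¹ ≡ 5 (mod 17), so λ ≡ 1.
  x = λ² - 12 - 2 = 1 - 14 ≡ 4; y = λ·(12 - 4) - 2 ≡ 6. → (4, 6)
3Q = (4, 6).
Finally 2P + 3Q:
(0, 15) + (4, 6). λ = (6 - 15)/(4 - 0) ≡ 8/4 mod 17. 4⁻¹ ≡ 13 (mod 17), so λ ≡ 2.
  x = λ² - 0 - 4 = 4 - 4 ≡ 0; y = λ·(0 - 0) - 15 ≡ 2. → (0, 2)

(0, 2)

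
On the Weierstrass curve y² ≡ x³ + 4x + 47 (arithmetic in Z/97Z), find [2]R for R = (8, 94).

tangent at (8, 94): λ = (3·8² + 4)/(2·94) ≡ 2/91. 91⁻¹ ≡ 16 (mod 97), so λ ≡ 2·16 ≡ 32.
  x = λ² - 8 - 8 = 1024 - 16 ≡ 38; y = λ·(8 - 38) - 94 ≡ 13. → (38, 13)

(38, 13)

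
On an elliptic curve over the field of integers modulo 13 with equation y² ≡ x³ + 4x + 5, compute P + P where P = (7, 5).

(9, 9)

tangent at (7, 5): λ = (3·7² + 4)/(2·5) ≡ 8/10. 10⁻¹ ≡ 4 (mod 13) since 10·4 = 40 ≡ 1, so λ ≡ 8·4 ≡ 6.
  x = λ² - 7 - 7 = 36 - 14 ≡ 9; y = λ·(7 - 9) - 5 ≡ 9. → (9, 9)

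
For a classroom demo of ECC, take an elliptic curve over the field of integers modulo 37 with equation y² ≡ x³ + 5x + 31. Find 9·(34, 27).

Write P = (34, 27).
Repeated addition: build up to 9P.
2P: tangent at (34, 27): λ = (3·34² + 5)/(2·27) ≡ 32/17. 17⁻¹ ≡ 24 (mod 37), so λ ≡ 32·24 ≡ 28.
  x = λ² - 34 - 34 = 784 - 68 ≡ 13; y = λ·(34 - 13) - 27 ≡ 6. → (13, 6)
3P: (13, 6) + (34, 27). λ = (27 - 6)/(34 - 13) ≡ 21/21 mod 37. 21⁻¹ ≡ 30 (mod 37) since 21·30 = 630 ≡ 1, so λ ≡ 1.
  x = λ² - 13 - 34 = 1 - 47 ≡ 28; y = λ·(13 - 28) - 6 ≡ 16. → (28, 16)
4P: (28, 16) + (34, 27). λ = (27 - 16)/(34 - 28) ≡ 11/6 mod 37. 6⁻¹ ≡ 31 (mod 37) since 6·31 = 186 ≡ 1, so λ ≡ 8.
  x = λ² - 28 - 34 = 64 - 62 ≡ 2; y = λ·(28 - 2) - 16 ≡ 7. → (2, 7)
5P: (2, 7) + (34, 27). λ = (27 - 7)/(34 - 2) ≡ 20/32 mod 37. 32⁻¹ ≡ 22 (mod 37), so λ ≡ 33.
  x = λ² - 2 - 34 = 1089 - 36 ≡ 17; y = λ·(2 - 17) - 7 ≡ 16. → (17, 16)
6P: (17, 16) + (34, 27). λ = (27 - 16)/(34 - 17) ≡ 11/17 mod 37. 17⁻¹ ≡ 24 (mod 37) since 17·24 = 408 ≡ 1, so λ ≡ 5.
  x = λ² - 17 - 34 = 25 - 51 ≡ 11; y = λ·(17 - 11) - 16 ≡ 14. → (11, 14)
7P: (11, 14) + (34, 27). λ = (27 - 14)/(34 - 11) ≡ 13/23 mod 37. 23⁻¹ ≡ 29 (mod 37), so λ ≡ 7.
  x = λ² - 11 - 34 = 49 - 45 ≡ 4; y = λ·(11 - 4) - 14 ≡ 35. → (4, 35)
8P: (4, 35) + (34, 27). λ = (27 - 35)/(34 - 4) ≡ 29/30 mod 37. 30⁻¹ ≡ 21 (mod 37) since 30·21 = 630 ≡ 1, so λ ≡ 17.
  x = λ² - 4 - 34 = 289 - 38 ≡ 29; y = λ·(4 - 29) - 35 ≡ 21. → (29, 21)
9P: (29, 21) + (34, 27). λ = (27 - 21)/(34 - 29) ≡ 6/5 mod 37. 5⁻¹ ≡ 15 (mod 37), so λ ≡ 16.
  x = λ² - 29 - 34 = 256 - 63 ≡ 8; y = λ·(29 - 8) - 21 ≡ 19. → (8, 19)

(8, 19)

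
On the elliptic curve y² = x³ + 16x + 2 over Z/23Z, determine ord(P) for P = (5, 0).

2P: (5, 0) + (5, 0): same x and y₁ ≡ -y₂, so the sum is the point at infinity.
2P = the point at infinity, so the order is 2.

2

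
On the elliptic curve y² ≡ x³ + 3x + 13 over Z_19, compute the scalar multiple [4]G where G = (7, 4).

(13, 11)

Double-and-add on 4 = (100)₂. Start with G = (7, 4) for the leading 1-bit.
double: tangent at (7, 4): λ = (3·7² + 3)/(2·4) ≡ 17/8. 8⁻¹ ≡ 12 (mod 19) since 8·12 = 96 ≡ 1, so λ ≡ 17·12 ≡ 14.
  x = λ² - 7 - 7 = 196 - 14 ≡ 11; y = λ·(7 - 11) - 4 ≡ 16. → (11, 16)
double: tangent at (11, 16): λ = (3·11² + 3)/(2·16) ≡ 5/13. 13⁻¹ ≡ 3 (mod 19), so λ ≡ 5·3 ≡ 15.
  x = λ² - 11 - 11 = 225 - 22 ≡ 13; y = λ·(11 - 13) - 16 ≡ 11. → (13, 11)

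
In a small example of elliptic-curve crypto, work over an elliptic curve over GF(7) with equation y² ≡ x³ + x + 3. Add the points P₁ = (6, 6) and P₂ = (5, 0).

(6, 6) + (5, 0). λ = (0 - 6)/(5 - 6) ≡ 1/6 mod 7. 6⁻¹ ≡ 6 (mod 7) since 6·6 = 36 ≡ 1, so λ ≡ 6.
  x = λ² - 6 - 5 = 36 - 11 ≡ 4; y = λ·(6 - 4) - 6 ≡ 6. → (4, 6)

(4, 6)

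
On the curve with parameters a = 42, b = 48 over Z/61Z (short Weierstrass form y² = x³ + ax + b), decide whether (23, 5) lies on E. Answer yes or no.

no

y² = 5² ≡ 25; x³ + 42x + 48 = 13181 ≡ 5 (mod 61). 25 ≠ 5.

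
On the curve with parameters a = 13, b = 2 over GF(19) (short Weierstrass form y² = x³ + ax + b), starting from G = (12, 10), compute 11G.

(12, 10)

Repeated addition: build up to 11G.
2G: tangent at (12, 10): λ = (3·12² + 13)/(2·10) ≡ 8/1. 1⁻¹ ≡ 1 (mod 19) since 1·1 = 1 ≡ 1, so λ ≡ 8·1 ≡ 8.
  x = λ² - 12 - 12 = 64 - 24 ≡ 2; y = λ·(12 - 2) - 10 ≡ 13. → (2, 13)
3G: (2, 13) + (12, 10). λ = (10 - 13)/(12 - 2) ≡ 16/10 mod 19. 10⁻¹ ≡ 2 (mod 19) since 10·2 = 20 ≡ 1, so λ ≡ 13.
  x = λ² - 2 - 12 = 169 - 14 ≡ 3; y = λ·(2 - 3) - 13 ≡ 12. → (3, 12)
4G: (3, 12) + (12, 10). λ = (10 - 12)/(12 - 3) ≡ 17/9 mod 19. 9⁻¹ ≡ 17 (mod 19) since 9·17 = 153 ≡ 1, so λ ≡ 4.
  x = λ² - 3 - 12 = 16 - 15 ≡ 1; y = λ·(3 - 1) - 12 ≡ 15. → (1, 15)
5G: (1, 15) + (12, 10). λ = (10 - 15)/(12 - 1) ≡ 14/11 mod 19. 11⁻¹ ≡ 7 (mod 19), so λ ≡ 3.
  x = λ² - 1 - 12 = 9 - 13 ≡ 15; y = λ·(1 - 15) - 15 ≡ 0. → (15, 0)
6G: (15, 0) + (12, 10). λ = (10 - 0)/(12 - 15) ≡ 10/16 mod 19. 16⁻¹ ≡ 6 (mod 19), so λ ≡ 3.
  x = λ² - 15 - 12 = 9 - 27 ≡ 1; y = λ·(15 - 1) - 0 ≡ 4. → (1, 4)
7G: (1, 4) + (12, 10). λ = (10 - 4)/(12 - 1) ≡ 6/11 mod 19. 11⁻¹ ≡ 7 (mod 19) since 11·7 = 77 ≡ 1, so λ ≡ 4.
  x = λ² - 1 - 12 = 16 - 13 ≡ 3; y = λ·(1 - 3) - 4 ≡ 7. → (3, 7)
8G: (3, 7) + (12, 10). λ = (10 - 7)/(12 - 3) ≡ 3/9 mod 19. 9⁻¹ ≡ 17 (mod 19), so λ ≡ 13.
  x = λ² - 3 - 12 = 169 - 15 ≡ 2; y = λ·(3 - 2) - 7 ≡ 6. → (2, 6)
9G: (2, 6) + (12, 10). λ = (10 - 6)/(12 - 2) ≡ 4/10 mod 19. 10⁻¹ ≡ 2 (mod 19) since 10·2 = 20 ≡ 1, so λ ≡ 8.
  x = λ² - 2 - 12 = 64 - 14 ≡ 12; y = λ·(2 - 12) - 6 ≡ 9. → (12, 9)
10G: (12, 9) + (12, 10): same x and y₁ ≡ -y₂, so the sum is the point at infinity.
11G: the point at infinity + (12, 10) = (12, 10) (identity).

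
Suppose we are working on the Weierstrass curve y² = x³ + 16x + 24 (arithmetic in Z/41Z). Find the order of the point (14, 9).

2P: tangent at (14, 9): λ = (3·14² + 16)/(2·9) ≡ 30/18. 18⁻¹ ≡ 16 (mod 41), so λ ≡ 30·16 ≡ 29.
  x = λ² - 14 - 14 = 841 - 28 ≡ 34; y = λ·(14 - 34) - 9 ≡ 26. → (34, 26)
3P: (34, 26) + (14, 9). λ = (9 - 26)/(14 - 34) ≡ 24/21 mod 41. 21⁻¹ ≡ 2 (mod 41) since 21·2 = 42 ≡ 1, so λ ≡ 7.
  x = λ² - 34 - 14 = 49 - 48 ≡ 1; y = λ·(34 - 1) - 26 ≡ 0. → (1, 0)
4P: (1, 0) + (14, 9). λ = (9 - 0)/(14 - 1) ≡ 9/13 mod 41. 13⁻¹ ≡ 19 (mod 41) since 13·19 = 247 ≡ 1, so λ ≡ 7.
  x = λ² - 1 - 14 = 49 - 15 ≡ 34; y = λ·(1 - 34) - 0 ≡ 15. → (34, 15)
5P: (34, 15) + (14, 9). λ = (9 - 15)/(14 - 34) ≡ 35/21 mod 41. 21⁻¹ ≡ 2 (mod 41), so λ ≡ 29.
  x = λ² - 34 - 14 = 841 - 48 ≡ 14; y = λ·(34 - 14) - 15 ≡ 32. → (14, 32)
6P: (14, 32) + (14, 9): same x and y₁ ≡ -y₂, so the sum is the point at infinity.
6P = the point at infinity, so the order is 6.

6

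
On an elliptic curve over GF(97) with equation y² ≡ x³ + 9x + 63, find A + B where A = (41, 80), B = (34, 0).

(18, 72)

(41, 80) + (34, 0). λ = (0 - 80)/(34 - 41) ≡ 17/90 mod 97. 90⁻¹ ≡ 83 (mod 97), so λ ≡ 53.
  x = λ² - 41 - 34 = 2809 - 75 ≡ 18; y = λ·(41 - 18) - 80 ≡ 72. → (18, 72)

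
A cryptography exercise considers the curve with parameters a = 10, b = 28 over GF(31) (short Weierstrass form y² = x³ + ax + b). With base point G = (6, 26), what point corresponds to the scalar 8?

Repeated addition: build up to 8G.
2G: tangent at (6, 26): λ = (3·6² + 10)/(2·26) ≡ 25/21. 21⁻¹ ≡ 3 (mod 31), so λ ≡ 25·3 ≡ 13.
  x = λ² - 6 - 6 = 169 - 12 ≡ 2; y = λ·(6 - 2) - 26 ≡ 26. → (2, 26)
3G: (2, 26) + (6, 26). λ = (26 - 26)/(6 - 2) ≡ 0/4 mod 31. 4⁻¹ ≡ 8 (mod 31), so λ ≡ 0.
  x = λ² - 2 - 6 = 0 - 8 ≡ 23; y = λ·(2 - 23) - 26 ≡ 5. → (23, 5)
4G: (23, 5) + (6, 26). λ = (26 - 5)/(6 - 23) ≡ 21/14 mod 31. 14⁻¹ ≡ 20 (mod 31), so λ ≡ 17.
  x = λ² - 23 - 6 = 289 - 29 ≡ 12; y = λ·(23 - 12) - 5 ≡ 27. → (12, 27)
5G: (12, 27) + (6, 26). λ = (26 - 27)/(6 - 12) ≡ 30/25 mod 31. 25⁻¹ ≡ 5 (mod 31) since 25·5 = 125 ≡ 1, so λ ≡ 26.
  x = λ² - 12 - 6 = 676 - 18 ≡ 7; y = λ·(12 - 7) - 27 ≡ 10. → (7, 10)
6G: (7, 10) + (6, 26). λ = (26 - 10)/(6 - 7) ≡ 16/30 mod 31. 30⁻¹ ≡ 30 (mod 31) since 30·30 = 900 ≡ 1, so λ ≡ 15.
  x = λ² - 7 - 6 = 225 - 13 ≡ 26; y = λ·(7 - 26) - 10 ≡ 15. → (26, 15)
7G: (26, 15) + (6, 26). λ = (26 - 15)/(6 - 26) ≡ 11/11 mod 31. 11⁻¹ ≡ 17 (mod 31), so λ ≡ 1.
  x = λ² - 26 - 6 = 1 - 32 ≡ 0; y = λ·(26 - 0) - 15 ≡ 11. → (0, 11)
8G: (0, 11) + (6, 26). λ = (26 - 11)/(6 - 0) ≡ 15/6 mod 31. 6⁻¹ ≡ 26 (mod 31), so λ ≡ 18.
  x = λ² - 0 - 6 = 324 - 6 ≡ 8; y = λ·(0 - 8) - 11 ≡ 0. → (8, 0)

(8, 0)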